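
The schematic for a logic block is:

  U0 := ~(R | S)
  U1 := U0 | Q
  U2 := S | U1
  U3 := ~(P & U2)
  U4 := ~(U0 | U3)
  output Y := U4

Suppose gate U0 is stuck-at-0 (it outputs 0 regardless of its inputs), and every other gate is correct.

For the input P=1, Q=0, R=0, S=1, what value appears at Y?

1

Propagate with U0 forced: U0=0 [stuck-at-0], U1=0, U2=1, U3=0, U4=1.
So Y = 1. (Same as the fault-free value — the fault is masked on this input.)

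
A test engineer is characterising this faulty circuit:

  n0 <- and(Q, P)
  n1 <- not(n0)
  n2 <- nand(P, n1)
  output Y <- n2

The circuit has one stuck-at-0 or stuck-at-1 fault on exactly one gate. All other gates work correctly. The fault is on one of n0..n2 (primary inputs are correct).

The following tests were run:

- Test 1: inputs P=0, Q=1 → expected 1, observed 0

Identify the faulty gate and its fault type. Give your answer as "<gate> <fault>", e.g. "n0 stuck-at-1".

n2 stuck-at-0

Fault-free values for test 1 (P=0, Q=1): n0=0, n1=1, n2=1, giving Y=1. Observed 0.
Test 1: faults giving observed 0 are {n2 stuck-at-0}.
Only n2 stuck-at-0 is consistent with every test.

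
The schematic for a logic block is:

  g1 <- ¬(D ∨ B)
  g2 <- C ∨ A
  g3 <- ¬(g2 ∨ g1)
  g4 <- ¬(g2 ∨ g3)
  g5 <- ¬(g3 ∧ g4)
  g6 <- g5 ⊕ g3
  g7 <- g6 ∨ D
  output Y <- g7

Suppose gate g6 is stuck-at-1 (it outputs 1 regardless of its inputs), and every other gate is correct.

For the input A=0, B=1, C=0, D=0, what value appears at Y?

1

Propagate with g6 forced: g1=0, g2=0, g3=1, g4=0, g5=1, g6=1 [stuck-at-1], g7=1.
So Y = 1. (Without the fault it would be 0.)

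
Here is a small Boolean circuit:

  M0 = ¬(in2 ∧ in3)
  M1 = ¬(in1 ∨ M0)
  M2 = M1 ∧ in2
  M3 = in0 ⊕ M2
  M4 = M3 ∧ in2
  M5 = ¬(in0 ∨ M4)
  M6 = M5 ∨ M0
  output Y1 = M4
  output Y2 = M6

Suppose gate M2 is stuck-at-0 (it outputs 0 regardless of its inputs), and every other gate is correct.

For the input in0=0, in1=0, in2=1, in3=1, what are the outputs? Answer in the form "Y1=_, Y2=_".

Y1=0, Y2=1

Propagate with M2 forced: M0=0, M1=1, M2=0 [stuck-at-0], M3=0, M4=0, M5=1, M6=1.
So the outputs are Y1=0, Y2=1. (Without the fault they would be Y1=1, Y2=0.)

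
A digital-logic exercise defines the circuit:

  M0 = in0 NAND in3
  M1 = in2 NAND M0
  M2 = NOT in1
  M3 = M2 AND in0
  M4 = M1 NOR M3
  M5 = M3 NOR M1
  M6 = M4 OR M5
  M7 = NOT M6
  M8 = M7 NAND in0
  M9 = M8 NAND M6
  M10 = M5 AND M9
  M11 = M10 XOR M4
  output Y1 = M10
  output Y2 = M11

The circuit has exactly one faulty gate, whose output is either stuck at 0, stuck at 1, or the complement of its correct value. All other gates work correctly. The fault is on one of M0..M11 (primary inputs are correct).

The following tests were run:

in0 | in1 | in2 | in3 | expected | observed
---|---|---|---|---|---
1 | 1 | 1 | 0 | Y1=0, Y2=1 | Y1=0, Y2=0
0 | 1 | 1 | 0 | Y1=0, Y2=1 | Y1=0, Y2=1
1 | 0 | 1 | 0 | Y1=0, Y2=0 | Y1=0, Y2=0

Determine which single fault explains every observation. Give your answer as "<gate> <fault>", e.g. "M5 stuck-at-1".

M2 stuck-at-1

Fault-free values for test 1 (in0=1, in1=1, in2=1, in3=0): M0=1, M1=0, M2=0, M3=0, M4=1, M5=1, M6=1, M7=0, M8=1, M9=0, M10=0, M11=1, giving Y1=0, Y2=1. Observed Y1=0, Y2=0.
Test 1: faults giving observed Y1=0, Y2=0 are {M0 stuck-at-0, M0 inverted output, M1 stuck-at-1, M1 inverted output, M2 stuck-at-1, M2 inverted output, M3 stuck-at-1, M3 inverted output, M4 stuck-at-0, M4 inverted output, M11 stuck-at-0, M11 inverted output}.
Test 2 (in0=0, in1=1, in2=1, in3=0): fault-free M0=1, M1=0, M2=0, M3=0, M4=1, M5=1, M6=1, M7=0, M8=1, M9=0, M10=0, M11=1 → Y1=0, Y2=1; observed Y1=0, Y2=1. Eliminates M0 stuck-at-0, M0 inverted output, M1 stuck-at-1, M1 inverted output, M3 stuck-at-1, M3 inverted output, M4 stuck-at-0, M4 inverted output, M11 stuck-at-0, M11 inverted output.
Test 3 (in0=1, in1=0, in2=1, in3=0): fault-free M0=1, M1=0, M2=1, M3=1, M4=0, M5=0, M6=0, M7=1, M8=0, M9=1, M10=0, M11=0 → Y1=0, Y2=0; observed Y1=0, Y2=0. Eliminates M2 inverted output.
Only M2 stuck-at-1 is consistent with every test.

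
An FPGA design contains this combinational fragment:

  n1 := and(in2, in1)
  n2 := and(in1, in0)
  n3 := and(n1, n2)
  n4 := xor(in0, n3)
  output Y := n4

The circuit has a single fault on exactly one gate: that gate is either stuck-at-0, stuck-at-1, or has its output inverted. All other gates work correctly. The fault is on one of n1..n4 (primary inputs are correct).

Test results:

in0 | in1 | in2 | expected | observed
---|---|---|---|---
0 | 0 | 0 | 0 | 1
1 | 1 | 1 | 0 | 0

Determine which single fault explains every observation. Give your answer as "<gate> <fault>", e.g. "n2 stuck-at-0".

n3 stuck-at-1

Fault-free values for test 1 (in0=0, in1=0, in2=0): n1=0, n2=0, n3=0, n4=0, giving Y=0. Observed 1.
Test 1: faults giving observed 1 are {n3 stuck-at-1, n3 inverted output, n4 stuck-at-1, n4 inverted output}.
Test 2 (in0=1, in1=1, in2=1): fault-free n1=1, n2=1, n3=1, n4=0 → 0; observed 0. Eliminates n3 inverted output, n4 stuck-at-1, n4 inverted output.
Only n3 stuck-at-1 is consistent with every test.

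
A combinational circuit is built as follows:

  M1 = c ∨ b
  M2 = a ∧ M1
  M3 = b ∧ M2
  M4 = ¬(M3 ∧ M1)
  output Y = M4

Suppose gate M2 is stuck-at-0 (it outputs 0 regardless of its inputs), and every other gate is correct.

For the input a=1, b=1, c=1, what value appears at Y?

Propagate with M2 forced: M1=1, M2=0 [stuck-at-0], M3=0, M4=1.
So Y = 1. (Without the fault it would be 0.)

1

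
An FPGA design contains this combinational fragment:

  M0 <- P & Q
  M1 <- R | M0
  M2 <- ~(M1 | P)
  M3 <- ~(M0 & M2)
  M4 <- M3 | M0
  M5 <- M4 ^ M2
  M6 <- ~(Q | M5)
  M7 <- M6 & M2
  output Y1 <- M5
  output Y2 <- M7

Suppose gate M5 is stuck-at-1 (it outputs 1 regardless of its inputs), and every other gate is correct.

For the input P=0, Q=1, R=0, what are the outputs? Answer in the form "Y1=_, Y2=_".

Propagate with M5 forced: M0=0, M1=0, M2=1, M3=1, M4=1, M5=1 [stuck-at-1], M6=0, M7=0.
So the outputs are Y1=1, Y2=0. (Without the fault they would be Y1=0, Y2=0.)

Y1=1, Y2=0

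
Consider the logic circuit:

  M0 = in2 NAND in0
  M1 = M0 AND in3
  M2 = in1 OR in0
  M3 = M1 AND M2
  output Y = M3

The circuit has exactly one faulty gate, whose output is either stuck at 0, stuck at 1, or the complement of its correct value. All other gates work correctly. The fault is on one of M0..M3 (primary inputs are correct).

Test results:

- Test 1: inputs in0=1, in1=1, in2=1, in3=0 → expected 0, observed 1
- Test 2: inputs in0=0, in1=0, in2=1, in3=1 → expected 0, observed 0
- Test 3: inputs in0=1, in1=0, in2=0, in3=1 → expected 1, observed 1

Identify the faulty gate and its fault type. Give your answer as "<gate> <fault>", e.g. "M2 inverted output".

Fault-free values for test 1 (in0=1, in1=1, in2=1, in3=0): M0=0, M1=0, M2=1, M3=0, giving Y=0. Observed 1.
Test 1: faults giving observed 1 are {M1 stuck-at-1, M1 inverted output, M3 stuck-at-1, M3 inverted output}.
Test 2 (in0=0, in1=0, in2=1, in3=1): fault-free M0=1, M1=1, M2=0, M3=0 → 0; observed 0. Eliminates M3 stuck-at-1, M3 inverted output.
Test 3 (in0=1, in1=0, in2=0, in3=1): fault-free M0=1, M1=1, M2=1, M3=1 → 1; observed 1. Eliminates M1 inverted output.
Only M1 stuck-at-1 is consistent with every test.

M1 stuck-at-1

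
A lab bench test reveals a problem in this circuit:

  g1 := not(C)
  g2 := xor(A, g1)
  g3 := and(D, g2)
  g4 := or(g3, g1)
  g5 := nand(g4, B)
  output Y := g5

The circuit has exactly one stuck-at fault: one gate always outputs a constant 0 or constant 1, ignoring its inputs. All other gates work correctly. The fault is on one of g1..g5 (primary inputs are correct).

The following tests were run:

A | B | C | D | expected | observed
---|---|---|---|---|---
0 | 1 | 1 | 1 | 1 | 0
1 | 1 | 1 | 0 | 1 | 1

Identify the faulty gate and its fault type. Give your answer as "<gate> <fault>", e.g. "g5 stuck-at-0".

Fault-free values for test 1 (A=0, B=1, C=1, D=1): g1=0, g2=0, g3=0, g4=0, g5=1, giving Y=1. Observed 0.
Test 1: faults giving observed 0 are {g1 stuck-at-1, g2 stuck-at-1, g3 stuck-at-1, g4 stuck-at-1, g5 stuck-at-0}.
Test 2 (A=1, B=1, C=1, D=0): fault-free g1=0, g2=1, g3=0, g4=0, g5=1 → 1; observed 1. Eliminates g1 stuck-at-1, g3 stuck-at-1, g4 stuck-at-1, g5 stuck-at-0.
Only g2 stuck-at-1 is consistent with every test.

g2 stuck-at-1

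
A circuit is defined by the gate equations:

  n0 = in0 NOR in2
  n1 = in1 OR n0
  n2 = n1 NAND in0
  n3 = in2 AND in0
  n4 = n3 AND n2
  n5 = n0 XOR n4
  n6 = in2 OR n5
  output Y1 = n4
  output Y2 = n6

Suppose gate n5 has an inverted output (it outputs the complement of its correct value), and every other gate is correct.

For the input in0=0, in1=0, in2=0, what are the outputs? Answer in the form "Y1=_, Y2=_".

Y1=0, Y2=0

Propagate with n5 forced: n0=1, n1=1, n2=1, n3=0, n4=0, n5=0 [inverted output], n6=0.
So the outputs are Y1=0, Y2=0. (Without the fault they would be Y1=0, Y2=1.)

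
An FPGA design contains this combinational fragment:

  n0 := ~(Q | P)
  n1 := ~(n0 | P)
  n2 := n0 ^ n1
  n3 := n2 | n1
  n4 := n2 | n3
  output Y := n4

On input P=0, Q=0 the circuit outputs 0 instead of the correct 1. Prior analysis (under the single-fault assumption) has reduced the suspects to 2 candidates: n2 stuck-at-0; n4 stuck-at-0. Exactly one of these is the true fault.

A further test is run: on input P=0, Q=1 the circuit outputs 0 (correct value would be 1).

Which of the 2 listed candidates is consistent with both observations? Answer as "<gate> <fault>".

n4 stuck-at-0

Evaluate each candidate on input P=0, Q=1:
  n2 stuck-at-0: n0=0, n1=1, n2=0 [stuck-at-0], n3=1, n4=1 → 1 — eliminated
  n4 stuck-at-0: n0=0, n1=1, n2=1, n3=1, n4=0 [stuck-at-0] → 0 — matches
Only n4 stuck-at-0 reproduces the observed 0.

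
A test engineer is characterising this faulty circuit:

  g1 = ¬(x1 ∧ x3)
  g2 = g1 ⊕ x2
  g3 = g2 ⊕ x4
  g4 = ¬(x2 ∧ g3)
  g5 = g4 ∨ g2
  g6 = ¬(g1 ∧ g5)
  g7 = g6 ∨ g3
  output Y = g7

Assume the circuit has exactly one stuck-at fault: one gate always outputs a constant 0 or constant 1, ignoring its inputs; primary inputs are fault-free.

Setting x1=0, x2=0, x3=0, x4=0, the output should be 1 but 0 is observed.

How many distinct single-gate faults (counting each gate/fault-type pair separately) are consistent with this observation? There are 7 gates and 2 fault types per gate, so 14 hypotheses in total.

3

Fault-free: g1=1, g2=1, g3=1, g4=1, g5=1, g6=0, g7=1 → 1. Observed 0.
  g1 stuck-at-0: output 1 ✗
  g1 stuck-at-1: output 1 ✗
  g2 stuck-at-0: output 0 ✓
  g2 stuck-at-1: output 1 ✗
  g3 stuck-at-0: output 0 ✓
  g3 stuck-at-1: output 1 ✗
  g4 stuck-at-0: output 1 ✗
  g4 stuck-at-1: output 1 ✗
  g5 stuck-at-0: output 1 ✗
  g5 stuck-at-1: output 1 ✗
  g6 stuck-at-0: output 1 ✗
  g6 stuck-at-1: output 1 ✗
  g7 stuck-at-0: output 0 ✓
  g7 stuck-at-1: output 1 ✗
Consistent faults: {g2 stuck-at-0, g3 stuck-at-0, g7 stuck-at-0} — 3 in all.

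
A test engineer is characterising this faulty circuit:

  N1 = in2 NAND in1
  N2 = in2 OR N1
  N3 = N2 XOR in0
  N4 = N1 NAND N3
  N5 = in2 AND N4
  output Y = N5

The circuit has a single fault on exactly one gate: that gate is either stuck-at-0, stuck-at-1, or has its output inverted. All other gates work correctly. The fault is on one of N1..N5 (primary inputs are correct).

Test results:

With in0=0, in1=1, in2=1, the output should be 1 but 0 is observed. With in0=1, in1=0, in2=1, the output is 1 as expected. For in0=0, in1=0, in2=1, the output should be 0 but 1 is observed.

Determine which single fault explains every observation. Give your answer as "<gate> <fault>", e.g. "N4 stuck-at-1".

N1 inverted output

Fault-free values for test 1 (in0=0, in1=1, in2=1): N1=0, N2=1, N3=1, N4=1, N5=1, giving Y=1. Observed 0.
Test 1: faults giving observed 0 are {N1 stuck-at-1, N1 inverted output, N4 stuck-at-0, N4 inverted output, N5 stuck-at-0, N5 inverted output}.
Test 2 (in0=1, in1=0, in2=1): fault-free N1=1, N2=1, N3=0, N4=1, N5=1 → 1; observed 1. Eliminates N4 stuck-at-0, N4 inverted output, N5 stuck-at-0, N5 inverted output.
Test 3 (in0=0, in1=0, in2=1): fault-free N1=1, N2=1, N3=1, N4=0, N5=0 → 0; observed 1. Eliminates N1 stuck-at-1.
Only N1 inverted output is consistent with every test.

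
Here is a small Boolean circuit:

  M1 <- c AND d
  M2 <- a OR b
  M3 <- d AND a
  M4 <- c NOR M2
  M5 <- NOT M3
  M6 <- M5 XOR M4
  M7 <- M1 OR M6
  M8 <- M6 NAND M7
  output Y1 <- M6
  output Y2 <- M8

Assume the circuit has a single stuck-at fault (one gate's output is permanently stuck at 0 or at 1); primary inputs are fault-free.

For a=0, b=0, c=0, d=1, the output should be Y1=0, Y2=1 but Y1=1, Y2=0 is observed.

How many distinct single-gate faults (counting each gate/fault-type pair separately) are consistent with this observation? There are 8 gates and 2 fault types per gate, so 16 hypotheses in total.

Fault-free: M1=0, M2=0, M3=0, M4=1, M5=1, M6=0, M7=0, M8=1 → Y1=0, Y2=1. Observed Y1=1, Y2=0.
  M1: none of the 2 fault types match ✗
  M2: stuck-at-1 ✓; others ✗
  M3: stuck-at-1 ✓; others ✗
  M4: stuck-at-0 ✓; others ✗
  M5: stuck-at-0 ✓; others ✗
  M6: stuck-at-1 ✓; others ✗
  M7: none of the 2 fault types match ✗
  M8: none of the 2 fault types match ✗
Consistent faults: {M2 stuck-at-1, M3 stuck-at-1, M4 stuck-at-0, M5 stuck-at-0, M6 stuck-at-1} — 5 in all.

5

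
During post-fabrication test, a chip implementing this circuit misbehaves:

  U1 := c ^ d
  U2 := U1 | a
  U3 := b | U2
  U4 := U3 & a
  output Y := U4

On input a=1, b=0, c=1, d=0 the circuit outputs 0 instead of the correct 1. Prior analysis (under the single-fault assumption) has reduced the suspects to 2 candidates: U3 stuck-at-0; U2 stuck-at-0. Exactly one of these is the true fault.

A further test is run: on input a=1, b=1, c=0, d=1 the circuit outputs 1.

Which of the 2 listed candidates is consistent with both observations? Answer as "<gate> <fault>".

Evaluate each candidate on input a=1, b=1, c=0, d=1:
  U3 stuck-at-0: U1=1, U2=1, U3=0 [stuck-at-0], U4=0 → 0 — eliminated
  U2 stuck-at-0: U1=1, U2=0 [stuck-at-0], U3=1, U4=1 → 1 — matches
Only U2 stuck-at-0 reproduces the observed 1.

U2 stuck-at-0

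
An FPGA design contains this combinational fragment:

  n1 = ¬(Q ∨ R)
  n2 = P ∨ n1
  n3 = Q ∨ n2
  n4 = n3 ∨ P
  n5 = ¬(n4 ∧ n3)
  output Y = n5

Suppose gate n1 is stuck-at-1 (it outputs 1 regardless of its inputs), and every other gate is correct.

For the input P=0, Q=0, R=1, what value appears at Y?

0

Propagate with n1 forced: n1=1 [stuck-at-1], n2=1, n3=1, n4=1, n5=0.
So Y = 0. (Without the fault it would be 1.)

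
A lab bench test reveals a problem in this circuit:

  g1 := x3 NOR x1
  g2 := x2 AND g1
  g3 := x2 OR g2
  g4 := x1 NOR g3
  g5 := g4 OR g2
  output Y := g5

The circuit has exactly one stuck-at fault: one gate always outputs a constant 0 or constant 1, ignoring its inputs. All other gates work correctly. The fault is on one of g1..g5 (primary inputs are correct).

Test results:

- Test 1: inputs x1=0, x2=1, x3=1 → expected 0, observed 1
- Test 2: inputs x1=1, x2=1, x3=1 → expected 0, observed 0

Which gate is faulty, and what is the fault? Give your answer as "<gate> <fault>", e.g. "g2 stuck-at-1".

g3 stuck-at-0

Fault-free values for test 1 (x1=0, x2=1, x3=1): g1=0, g2=0, g3=1, g4=0, g5=0, giving Y=0. Observed 1.
Test 1: faults giving observed 1 are {g1 stuck-at-1, g2 stuck-at-1, g3 stuck-at-0, g4 stuck-at-1, g5 stuck-at-1}.
Test 2 (x1=1, x2=1, x3=1): fault-free g1=0, g2=0, g3=1, g4=0, g5=0 → 0; observed 0. Eliminates g1 stuck-at-1, g2 stuck-at-1, g4 stuck-at-1, g5 stuck-at-1.
Only g3 stuck-at-0 is consistent with every test.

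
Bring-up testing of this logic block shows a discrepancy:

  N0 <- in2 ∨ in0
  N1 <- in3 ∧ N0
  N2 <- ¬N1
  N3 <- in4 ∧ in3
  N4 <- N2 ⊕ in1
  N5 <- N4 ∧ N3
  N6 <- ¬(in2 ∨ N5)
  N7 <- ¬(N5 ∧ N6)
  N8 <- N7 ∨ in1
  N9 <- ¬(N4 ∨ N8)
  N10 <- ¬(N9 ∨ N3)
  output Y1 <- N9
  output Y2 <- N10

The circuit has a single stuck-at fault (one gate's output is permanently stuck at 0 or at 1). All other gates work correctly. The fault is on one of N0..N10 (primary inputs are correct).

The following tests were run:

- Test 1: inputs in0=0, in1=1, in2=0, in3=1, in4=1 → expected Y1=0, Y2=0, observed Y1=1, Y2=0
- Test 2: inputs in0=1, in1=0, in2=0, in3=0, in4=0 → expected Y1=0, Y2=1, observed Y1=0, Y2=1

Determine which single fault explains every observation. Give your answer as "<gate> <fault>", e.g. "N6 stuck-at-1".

Fault-free values for test 1 (in0=0, in1=1, in2=0, in3=1, in4=1): N0=0, N1=0, N2=1, N3=1, N4=0, N5=0, N6=1, N7=1, N8=1, N9=0, N10=0, giving Y1=0, Y2=0. Observed Y1=1, Y2=0.
Test 1: faults giving observed Y1=1, Y2=0 are {N8 stuck-at-0, N9 stuck-at-1}.
Test 2 (in0=1, in1=0, in2=0, in3=0, in4=0): fault-free N0=1, N1=0, N2=1, N3=0, N4=1, N5=0, N6=1, N7=1, N8=1, N9=0, N10=1 → Y1=0, Y2=1; observed Y1=0, Y2=1. Eliminates N9 stuck-at-1.
Only N8 stuck-at-0 is consistent with every test.

N8 stuck-at-0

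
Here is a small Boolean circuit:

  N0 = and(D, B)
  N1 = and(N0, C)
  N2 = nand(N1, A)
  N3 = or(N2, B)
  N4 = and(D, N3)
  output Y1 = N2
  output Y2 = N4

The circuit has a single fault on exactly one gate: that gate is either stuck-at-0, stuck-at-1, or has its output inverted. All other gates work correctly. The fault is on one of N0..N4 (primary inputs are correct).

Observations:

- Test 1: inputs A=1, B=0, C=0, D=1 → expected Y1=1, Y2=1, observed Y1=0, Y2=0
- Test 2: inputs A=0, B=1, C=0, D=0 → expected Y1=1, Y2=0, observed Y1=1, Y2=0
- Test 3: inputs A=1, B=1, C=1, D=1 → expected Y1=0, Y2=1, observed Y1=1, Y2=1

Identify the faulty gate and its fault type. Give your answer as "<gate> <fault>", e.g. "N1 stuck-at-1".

N1 inverted output

Fault-free values for test 1 (A=1, B=0, C=0, D=1): N0=0, N1=0, N2=1, N3=1, N4=1, giving Y1=1, Y2=1. Observed Y1=0, Y2=0.
Test 1: faults giving observed Y1=0, Y2=0 are {N1 stuck-at-1, N1 inverted output, N2 stuck-at-0, N2 inverted output}.
Test 2 (A=0, B=1, C=0, D=0): fault-free N0=0, N1=0, N2=1, N3=1, N4=0 → Y1=1, Y2=0; observed Y1=1, Y2=0. Eliminates N2 stuck-at-0, N2 inverted output.
Test 3 (A=1, B=1, C=1, D=1): fault-free N0=1, N1=1, N2=0, N3=1, N4=1 → Y1=0, Y2=1; observed Y1=1, Y2=1. Eliminates N1 stuck-at-1.
Only N1 inverted output is consistent with every test.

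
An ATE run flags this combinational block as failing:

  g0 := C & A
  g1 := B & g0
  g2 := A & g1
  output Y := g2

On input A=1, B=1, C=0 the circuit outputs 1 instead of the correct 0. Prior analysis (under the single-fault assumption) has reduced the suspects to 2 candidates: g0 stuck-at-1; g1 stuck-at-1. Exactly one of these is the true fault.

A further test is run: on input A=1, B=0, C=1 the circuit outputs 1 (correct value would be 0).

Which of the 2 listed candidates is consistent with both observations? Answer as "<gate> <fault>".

g1 stuck-at-1

Evaluate each candidate on input A=1, B=0, C=1:
  g0 stuck-at-1: g0=1 [stuck-at-1], g1=0, g2=0 → 0 — eliminated
  g1 stuck-at-1: g0=1, g1=1 [stuck-at-1], g2=1 → 1 — matches
Only g1 stuck-at-1 reproduces the observed 1.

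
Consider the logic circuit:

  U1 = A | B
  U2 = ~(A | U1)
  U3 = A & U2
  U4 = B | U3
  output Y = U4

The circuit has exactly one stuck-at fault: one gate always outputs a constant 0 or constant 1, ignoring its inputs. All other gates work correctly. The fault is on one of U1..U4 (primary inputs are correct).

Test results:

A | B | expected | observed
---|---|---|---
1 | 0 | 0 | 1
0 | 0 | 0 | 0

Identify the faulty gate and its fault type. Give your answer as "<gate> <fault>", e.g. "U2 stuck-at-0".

Fault-free values for test 1 (A=1, B=0): U1=1, U2=0, U3=0, U4=0, giving Y=0. Observed 1.
Test 1: faults giving observed 1 are {U2 stuck-at-1, U3 stuck-at-1, U4 stuck-at-1}.
Test 2 (A=0, B=0): fault-free U1=0, U2=1, U3=0, U4=0 → 0; observed 0. Eliminates U3 stuck-at-1, U4 stuck-at-1.
Only U2 stuck-at-1 is consistent with every test.

U2 stuck-at-1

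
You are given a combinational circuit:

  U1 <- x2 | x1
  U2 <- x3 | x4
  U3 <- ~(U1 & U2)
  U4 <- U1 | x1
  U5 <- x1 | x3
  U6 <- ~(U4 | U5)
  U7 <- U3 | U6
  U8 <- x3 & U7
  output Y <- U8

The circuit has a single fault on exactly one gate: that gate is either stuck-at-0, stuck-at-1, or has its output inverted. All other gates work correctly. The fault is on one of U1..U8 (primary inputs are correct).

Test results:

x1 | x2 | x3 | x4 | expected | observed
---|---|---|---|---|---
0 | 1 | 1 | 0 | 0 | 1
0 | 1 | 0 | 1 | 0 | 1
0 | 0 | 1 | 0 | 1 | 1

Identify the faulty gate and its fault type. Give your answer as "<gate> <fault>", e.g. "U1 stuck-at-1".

Fault-free values for test 1 (x1=0, x2=1, x3=1, x4=0): U1=1, U2=1, U3=0, U4=1, U5=1, U6=0, U7=0, U8=0, giving Y=0. Observed 1.
Test 1: faults giving observed 1 are {U1 stuck-at-0, U1 inverted output, U2 stuck-at-0, U2 inverted output, U3 stuck-at-1, U3 inverted output, U6 stuck-at-1, U6 inverted output, U7 stuck-at-1, U7 inverted output, U8 stuck-at-1, U8 inverted output}.
Test 2 (x1=0, x2=1, x3=0, x4=1): fault-free U1=1, U2=1, U3=0, U4=1, U5=0, U6=0, U7=0, U8=0 → 0; observed 1. Eliminates U1 stuck-at-0, U1 inverted output, U2 stuck-at-0, U2 inverted output, U3 stuck-at-1, U3 inverted output, U6 stuck-at-1, U6 inverted output, U7 stuck-at-1, U7 inverted output.
Test 3 (x1=0, x2=0, x3=1, x4=0): fault-free U1=0, U2=1, U3=1, U4=0, U5=1, U6=0, U7=1, U8=1 → 1; observed 1. Eliminates U8 inverted output.
Only U8 stuck-at-1 is consistent with every test.

U8 stuck-at-1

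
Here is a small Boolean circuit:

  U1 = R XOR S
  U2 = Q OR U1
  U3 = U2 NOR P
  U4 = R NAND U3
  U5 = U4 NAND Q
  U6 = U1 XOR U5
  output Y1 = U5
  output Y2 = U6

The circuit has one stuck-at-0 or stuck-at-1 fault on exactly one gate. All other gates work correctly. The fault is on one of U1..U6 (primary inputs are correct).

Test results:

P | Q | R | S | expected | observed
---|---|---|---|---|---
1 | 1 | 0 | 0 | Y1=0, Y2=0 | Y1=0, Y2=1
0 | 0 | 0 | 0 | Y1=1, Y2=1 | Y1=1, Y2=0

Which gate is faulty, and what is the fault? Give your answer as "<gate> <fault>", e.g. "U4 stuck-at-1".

U1 stuck-at-1

Fault-free values for test 1 (P=1, Q=1, R=0, S=0): U1=0, U2=1, U3=0, U4=1, U5=0, U6=0, giving Y1=0, Y2=0. Observed Y1=0, Y2=1.
Test 1: faults giving observed Y1=0, Y2=1 are {U1 stuck-at-1, U6 stuck-at-1}.
Test 2 (P=0, Q=0, R=0, S=0): fault-free U1=0, U2=0, U3=1, U4=1, U5=1, U6=1 → Y1=1, Y2=1; observed Y1=1, Y2=0. Eliminates U6 stuck-at-1.
Only U1 stuck-at-1 is consistent with every test.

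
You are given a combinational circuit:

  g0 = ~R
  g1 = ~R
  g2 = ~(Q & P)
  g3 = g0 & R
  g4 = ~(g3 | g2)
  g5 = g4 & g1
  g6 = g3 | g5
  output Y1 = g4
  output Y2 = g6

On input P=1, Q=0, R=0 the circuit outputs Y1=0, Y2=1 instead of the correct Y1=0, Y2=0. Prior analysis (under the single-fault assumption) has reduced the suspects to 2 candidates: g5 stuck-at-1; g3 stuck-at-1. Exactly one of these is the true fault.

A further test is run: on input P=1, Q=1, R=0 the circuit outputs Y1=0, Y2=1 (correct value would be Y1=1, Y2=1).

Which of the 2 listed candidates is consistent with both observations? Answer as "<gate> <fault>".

Evaluate each candidate on input P=1, Q=1, R=0:
  g5 stuck-at-1: g0=1, g1=1, g2=0, g3=0, g4=1, g5=1 [stuck-at-1], g6=1 → Y1=1, Y2=1 — eliminated
  g3 stuck-at-1: g0=1, g1=1, g2=0, g3=1 [stuck-at-1], g4=0, g5=0, g6=1 → Y1=0, Y2=1 — matches
Only g3 stuck-at-1 reproduces the observed Y1=0, Y2=1.

g3 stuck-at-1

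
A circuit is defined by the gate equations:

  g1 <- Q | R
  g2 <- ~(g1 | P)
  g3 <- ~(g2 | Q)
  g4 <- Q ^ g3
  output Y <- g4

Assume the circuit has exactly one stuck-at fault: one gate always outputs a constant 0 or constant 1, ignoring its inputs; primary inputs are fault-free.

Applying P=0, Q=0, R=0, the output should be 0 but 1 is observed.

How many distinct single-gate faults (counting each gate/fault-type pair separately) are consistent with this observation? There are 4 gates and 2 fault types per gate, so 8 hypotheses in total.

4

Fault-free: g1=0, g2=1, g3=0, g4=0 → 0. Observed 1.
  g1 stuck-at-0: output 0 ✗
  g1 stuck-at-1: output 1 ✓
  g2 stuck-at-0: output 1 ✓
  g2 stuck-at-1: output 0 ✗
  g3 stuck-at-0: output 0 ✗
  g3 stuck-at-1: output 1 ✓
  g4 stuck-at-0: output 0 ✗
  g4 stuck-at-1: output 1 ✓
Consistent faults: {g1 stuck-at-1, g2 stuck-at-0, g3 stuck-at-1, g4 stuck-at-1} — 4 in all.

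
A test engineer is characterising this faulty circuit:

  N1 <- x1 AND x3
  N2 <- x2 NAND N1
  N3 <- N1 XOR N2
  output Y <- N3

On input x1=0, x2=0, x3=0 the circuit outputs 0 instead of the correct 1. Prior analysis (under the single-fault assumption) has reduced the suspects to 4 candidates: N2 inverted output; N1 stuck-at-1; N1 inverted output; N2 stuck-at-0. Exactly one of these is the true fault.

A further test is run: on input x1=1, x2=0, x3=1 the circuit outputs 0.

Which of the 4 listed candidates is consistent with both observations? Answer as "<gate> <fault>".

Evaluate each candidate on input x1=1, x2=0, x3=1:
  N2 inverted output: N1=1, N2=0 [inverted output], N3=1 → 1 — eliminated
  N1 stuck-at-1: N1=1 [stuck-at-1], N2=1, N3=0 → 0 — matches
  N1 inverted output: N1=0 [inverted output], N2=1, N3=1 → 1 — eliminated
  N2 stuck-at-0: N1=1, N2=0 [stuck-at-0], N3=1 → 1 — eliminated
Only N1 stuck-at-1 reproduces the observed 0.

N1 stuck-at-1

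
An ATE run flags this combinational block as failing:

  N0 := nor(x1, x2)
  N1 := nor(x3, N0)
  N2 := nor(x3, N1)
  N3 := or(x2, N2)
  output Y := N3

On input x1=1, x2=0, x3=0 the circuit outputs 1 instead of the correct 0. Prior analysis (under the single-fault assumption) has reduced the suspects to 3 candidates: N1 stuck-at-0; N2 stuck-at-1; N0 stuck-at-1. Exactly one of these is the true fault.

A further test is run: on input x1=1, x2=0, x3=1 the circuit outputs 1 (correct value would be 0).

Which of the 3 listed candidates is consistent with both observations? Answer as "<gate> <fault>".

N2 stuck-at-1

Evaluate each candidate on input x1=1, x2=0, x3=1:
  N1 stuck-at-0: N0=0, N1=0 [stuck-at-0], N2=0, N3=0 → 0 — eliminated
  N2 stuck-at-1: N0=0, N1=0, N2=1 [stuck-at-1], N3=1 → 1 — matches
  N0 stuck-at-1: N0=1 [stuck-at-1], N1=0, N2=0, N3=0 → 0 — eliminated
Only N2 stuck-at-1 reproduces the observed 1.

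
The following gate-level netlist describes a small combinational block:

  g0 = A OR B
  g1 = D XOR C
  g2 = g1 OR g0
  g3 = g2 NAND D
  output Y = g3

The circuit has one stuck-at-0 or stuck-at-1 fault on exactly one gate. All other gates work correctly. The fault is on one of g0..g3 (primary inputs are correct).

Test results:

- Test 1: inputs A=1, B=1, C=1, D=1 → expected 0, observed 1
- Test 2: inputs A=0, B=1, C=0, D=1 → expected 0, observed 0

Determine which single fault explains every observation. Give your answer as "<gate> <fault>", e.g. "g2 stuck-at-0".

Fault-free values for test 1 (A=1, B=1, C=1, D=1): g0=1, g1=0, g2=1, g3=0, giving Y=0. Observed 1.
Test 1: faults giving observed 1 are {g0 stuck-at-0, g2 stuck-at-0, g3 stuck-at-1}.
Test 2 (A=0, B=1, C=0, D=1): fault-free g0=1, g1=1, g2=1, g3=0 → 0; observed 0. Eliminates g2 stuck-at-0, g3 stuck-at-1.
Only g0 stuck-at-0 is consistent with every test.

g0 stuck-at-0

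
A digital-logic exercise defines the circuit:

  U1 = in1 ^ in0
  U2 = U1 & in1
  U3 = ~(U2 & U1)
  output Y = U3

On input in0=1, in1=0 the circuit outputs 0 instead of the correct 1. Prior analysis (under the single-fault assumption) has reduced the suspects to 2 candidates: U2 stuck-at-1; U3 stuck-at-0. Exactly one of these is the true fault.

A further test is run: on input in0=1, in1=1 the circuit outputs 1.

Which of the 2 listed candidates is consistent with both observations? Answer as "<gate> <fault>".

U2 stuck-at-1

Evaluate each candidate on input in0=1, in1=1:
  U2 stuck-at-1: U1=0, U2=1 [stuck-at-1], U3=1 → 1 — matches
  U3 stuck-at-0: U1=0, U2=0, U3=0 [stuck-at-0] → 0 — eliminated
Only U2 stuck-at-1 reproduces the observed 1.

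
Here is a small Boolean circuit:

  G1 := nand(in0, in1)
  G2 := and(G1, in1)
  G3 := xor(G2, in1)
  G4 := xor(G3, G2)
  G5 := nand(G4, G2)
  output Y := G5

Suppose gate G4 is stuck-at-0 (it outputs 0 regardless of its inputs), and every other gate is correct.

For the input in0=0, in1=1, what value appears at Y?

Propagate with G4 forced: G1=1, G2=1, G3=0, G4=0 [stuck-at-0], G5=1.
So Y = 1. (Without the fault it would be 0.)

1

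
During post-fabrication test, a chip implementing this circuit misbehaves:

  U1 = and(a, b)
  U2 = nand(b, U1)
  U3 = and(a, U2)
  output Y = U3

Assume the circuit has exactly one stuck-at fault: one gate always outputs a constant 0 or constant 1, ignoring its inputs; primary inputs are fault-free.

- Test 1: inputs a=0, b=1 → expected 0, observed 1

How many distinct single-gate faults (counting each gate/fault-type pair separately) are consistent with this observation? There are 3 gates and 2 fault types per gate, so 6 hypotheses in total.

Fault-free: U1=0, U2=1, U3=0 → 0. Observed 1.
  U1 stuck-at-0: output 0 ✗
  U1 stuck-at-1: output 0 ✗
  U2 stuck-at-0: output 0 ✗
  U2 stuck-at-1: output 0 ✗
  U3 stuck-at-0: output 0 ✗
  U3 stuck-at-1: output 1 ✓
Consistent faults: {U3 stuck-at-1} — 1 in all.

1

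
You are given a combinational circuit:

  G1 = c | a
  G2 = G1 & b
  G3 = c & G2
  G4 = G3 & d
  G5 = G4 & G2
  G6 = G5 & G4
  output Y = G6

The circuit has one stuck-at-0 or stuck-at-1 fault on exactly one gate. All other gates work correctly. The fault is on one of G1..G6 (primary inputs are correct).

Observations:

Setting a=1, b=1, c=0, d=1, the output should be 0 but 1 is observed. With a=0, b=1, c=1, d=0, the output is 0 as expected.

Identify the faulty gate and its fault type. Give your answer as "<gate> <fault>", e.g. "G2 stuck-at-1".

Fault-free values for test 1 (a=1, b=1, c=0, d=1): G1=1, G2=1, G3=0, G4=0, G5=0, G6=0, giving Y=0. Observed 1.
Test 1: faults giving observed 1 are {G3 stuck-at-1, G4 stuck-at-1, G6 stuck-at-1}.
Test 2 (a=0, b=1, c=1, d=0): fault-free G1=1, G2=1, G3=1, G4=0, G5=0, G6=0 → 0; observed 0. Eliminates G4 stuck-at-1, G6 stuck-at-1.
Only G3 stuck-at-1 is consistent with every test.

G3 stuck-at-1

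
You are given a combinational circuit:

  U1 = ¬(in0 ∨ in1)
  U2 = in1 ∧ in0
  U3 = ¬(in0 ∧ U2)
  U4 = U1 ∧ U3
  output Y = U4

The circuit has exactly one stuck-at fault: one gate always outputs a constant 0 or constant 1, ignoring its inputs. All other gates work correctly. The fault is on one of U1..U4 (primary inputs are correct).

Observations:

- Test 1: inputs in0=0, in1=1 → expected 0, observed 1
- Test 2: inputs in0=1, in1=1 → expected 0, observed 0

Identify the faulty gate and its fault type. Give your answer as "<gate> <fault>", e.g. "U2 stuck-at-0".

Fault-free values for test 1 (in0=0, in1=1): U1=0, U2=0, U3=1, U4=0, giving Y=0. Observed 1.
Test 1: faults giving observed 1 are {U1 stuck-at-1, U4 stuck-at-1}.
Test 2 (in0=1, in1=1): fault-free U1=0, U2=1, U3=0, U4=0 → 0; observed 0. Eliminates U4 stuck-at-1.
Only U1 stuck-at-1 is consistent with every test.

U1 stuck-at-1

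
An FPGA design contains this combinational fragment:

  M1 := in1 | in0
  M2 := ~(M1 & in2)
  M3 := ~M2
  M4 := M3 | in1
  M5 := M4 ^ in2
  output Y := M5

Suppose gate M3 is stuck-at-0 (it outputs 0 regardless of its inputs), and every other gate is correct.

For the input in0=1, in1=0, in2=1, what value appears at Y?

1

Propagate with M3 forced: M1=1, M2=0, M3=0 [stuck-at-0], M4=0, M5=1.
So Y = 1. (Without the fault it would be 0.)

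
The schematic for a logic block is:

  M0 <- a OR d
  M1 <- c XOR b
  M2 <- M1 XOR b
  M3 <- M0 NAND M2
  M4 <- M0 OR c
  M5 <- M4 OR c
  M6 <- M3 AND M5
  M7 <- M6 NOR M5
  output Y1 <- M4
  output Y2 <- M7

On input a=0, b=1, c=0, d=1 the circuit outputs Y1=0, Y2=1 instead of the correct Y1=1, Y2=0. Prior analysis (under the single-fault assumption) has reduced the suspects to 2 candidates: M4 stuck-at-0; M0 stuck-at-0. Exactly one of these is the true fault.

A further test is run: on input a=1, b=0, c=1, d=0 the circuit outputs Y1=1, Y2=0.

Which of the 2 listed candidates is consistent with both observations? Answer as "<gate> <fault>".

Evaluate each candidate on input a=1, b=0, c=1, d=0:
  M4 stuck-at-0: M0=1, M1=1, M2=1, M3=0, M4=0 [stuck-at-0], M5=1, M6=0, M7=0 → Y1=0, Y2=0 — eliminated
  M0 stuck-at-0: M0=0 [stuck-at-0], M1=1, M2=1, M3=1, M4=1, M5=1, M6=1, M7=0 → Y1=1, Y2=0 — matches
Only M0 stuck-at-0 reproduces the observed Y1=1, Y2=0.

M0 stuck-at-0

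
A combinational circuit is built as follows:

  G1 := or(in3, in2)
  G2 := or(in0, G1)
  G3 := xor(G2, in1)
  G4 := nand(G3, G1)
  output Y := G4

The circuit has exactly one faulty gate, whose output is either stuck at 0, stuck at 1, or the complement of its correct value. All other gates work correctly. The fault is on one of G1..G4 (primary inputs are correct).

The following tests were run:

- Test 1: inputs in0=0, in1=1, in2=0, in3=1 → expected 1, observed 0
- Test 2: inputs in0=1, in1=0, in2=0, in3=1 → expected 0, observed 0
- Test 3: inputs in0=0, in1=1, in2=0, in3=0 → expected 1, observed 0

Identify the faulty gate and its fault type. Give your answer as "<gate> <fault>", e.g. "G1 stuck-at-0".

Fault-free values for test 1 (in0=0, in1=1, in2=0, in3=1): G1=1, G2=1, G3=0, G4=1, giving Y=1. Observed 0.
Test 1: faults giving observed 0 are {G2 stuck-at-0, G2 inverted output, G3 stuck-at-1, G3 inverted output, G4 stuck-at-0, G4 inverted output}.
Test 2 (in0=1, in1=0, in2=0, in3=1): fault-free G1=1, G2=1, G3=1, G4=0 → 0; observed 0. Eliminates G2 stuck-at-0, G2 inverted output, G3 inverted output, G4 inverted output.
Test 3 (in0=0, in1=1, in2=0, in3=0): fault-free G1=0, G2=0, G3=1, G4=1 → 1; observed 0. Eliminates G3 stuck-at-1.
Only G4 stuck-at-0 is consistent with every test.

G4 stuck-at-0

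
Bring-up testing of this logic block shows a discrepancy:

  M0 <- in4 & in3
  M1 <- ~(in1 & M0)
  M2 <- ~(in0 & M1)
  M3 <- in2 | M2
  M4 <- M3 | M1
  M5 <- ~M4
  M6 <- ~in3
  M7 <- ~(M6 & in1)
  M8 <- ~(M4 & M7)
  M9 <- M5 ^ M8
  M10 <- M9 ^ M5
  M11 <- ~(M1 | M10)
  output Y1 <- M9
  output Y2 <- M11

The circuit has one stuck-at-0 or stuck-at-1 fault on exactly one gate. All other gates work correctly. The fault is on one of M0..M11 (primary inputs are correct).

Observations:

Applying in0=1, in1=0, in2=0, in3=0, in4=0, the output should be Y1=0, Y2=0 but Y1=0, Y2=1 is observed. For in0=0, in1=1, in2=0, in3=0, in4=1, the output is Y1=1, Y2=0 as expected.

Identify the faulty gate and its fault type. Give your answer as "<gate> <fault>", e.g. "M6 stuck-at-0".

Fault-free values for test 1 (in0=1, in1=0, in2=0, in3=0, in4=0): M0=0, M1=1, M2=0, M3=0, M4=1, M5=0, M6=1, M7=1, M8=0, M9=0, M10=0, M11=0, giving Y1=0, Y2=0. Observed Y1=0, Y2=1.
Test 1: faults giving observed Y1=0, Y2=1 are {M1 stuck-at-0, M11 stuck-at-1}.
Test 2 (in0=0, in1=1, in2=0, in3=0, in4=1): fault-free M0=0, M1=1, M2=1, M3=1, M4=1, M5=0, M6=1, M7=0, M8=1, M9=1, M10=1, M11=0 → Y1=1, Y2=0; observed Y1=1, Y2=0. Eliminates M11 stuck-at-1.
Only M1 stuck-at-0 is consistent with every test.

M1 stuck-at-0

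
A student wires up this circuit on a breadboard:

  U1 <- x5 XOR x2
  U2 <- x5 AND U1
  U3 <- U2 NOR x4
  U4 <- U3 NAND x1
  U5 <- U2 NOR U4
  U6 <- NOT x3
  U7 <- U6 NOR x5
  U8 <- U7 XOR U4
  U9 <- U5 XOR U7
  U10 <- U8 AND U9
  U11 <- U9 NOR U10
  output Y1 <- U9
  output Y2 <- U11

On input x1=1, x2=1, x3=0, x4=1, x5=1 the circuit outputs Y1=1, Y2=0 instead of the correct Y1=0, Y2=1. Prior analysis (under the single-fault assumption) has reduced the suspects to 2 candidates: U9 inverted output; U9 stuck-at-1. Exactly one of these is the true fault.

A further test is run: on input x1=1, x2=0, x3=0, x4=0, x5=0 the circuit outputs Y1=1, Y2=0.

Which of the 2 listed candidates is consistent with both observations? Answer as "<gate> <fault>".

Evaluate each candidate on input x1=1, x2=0, x3=0, x4=0, x5=0:
  U9 inverted output: U1=0, U2=0, U3=1, U4=0, U5=1, U6=1, U7=0, U8=0, U9=0 [inverted output], U10=0, U11=1 → Y1=0, Y2=1 — eliminated
  U9 stuck-at-1: U1=0, U2=0, U3=1, U4=0, U5=1, U6=1, U7=0, U8=0, U9=1 [stuck-at-1], U10=0, U11=0 → Y1=1, Y2=0 — matches
Only U9 stuck-at-1 reproduces the observed Y1=1, Y2=0.

U9 stuck-at-1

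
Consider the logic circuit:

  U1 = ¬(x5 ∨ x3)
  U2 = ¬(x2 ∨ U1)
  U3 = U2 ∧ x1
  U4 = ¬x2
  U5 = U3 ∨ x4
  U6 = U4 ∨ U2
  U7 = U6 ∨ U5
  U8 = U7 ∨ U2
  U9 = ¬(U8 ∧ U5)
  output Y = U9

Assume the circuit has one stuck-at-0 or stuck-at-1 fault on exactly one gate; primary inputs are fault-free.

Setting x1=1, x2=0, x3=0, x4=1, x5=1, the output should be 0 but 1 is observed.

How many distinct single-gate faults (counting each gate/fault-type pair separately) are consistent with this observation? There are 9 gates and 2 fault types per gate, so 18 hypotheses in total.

Fault-free: U1=0, U2=1, U3=1, U4=1, U5=1, U6=1, U7=1, U8=1, U9=0 → 0. Observed 1.
  U1: none of the 2 fault types match ✗
  U2: none of the 2 fault types match ✗
  U3: none of the 2 fault types match ✗
  U4: none of the 2 fault types match ✗
  U5: stuck-at-0 ✓; others ✗
  U6: none of the 2 fault types match ✗
  U7: none of the 2 fault types match ✗
  U8: stuck-at-0 ✓; others ✗
  U9: stuck-at-1 ✓; others ✗
Consistent faults: {U5 stuck-at-0, U8 stuck-at-0, U9 stuck-at-1} — 3 in all.

3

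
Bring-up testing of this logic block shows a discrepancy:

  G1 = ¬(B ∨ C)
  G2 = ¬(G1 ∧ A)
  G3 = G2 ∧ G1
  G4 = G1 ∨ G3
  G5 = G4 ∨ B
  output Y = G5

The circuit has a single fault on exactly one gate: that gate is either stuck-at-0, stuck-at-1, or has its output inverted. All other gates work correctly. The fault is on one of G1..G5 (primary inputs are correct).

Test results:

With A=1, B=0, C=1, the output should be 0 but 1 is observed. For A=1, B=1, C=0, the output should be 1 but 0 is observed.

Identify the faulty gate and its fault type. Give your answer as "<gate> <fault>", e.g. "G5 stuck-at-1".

Fault-free values for test 1 (A=1, B=0, C=1): G1=0, G2=1, G3=0, G4=0, G5=0, giving Y=0. Observed 1.
Test 1: faults giving observed 1 are {G1 stuck-at-1, G1 inverted output, G3 stuck-at-1, G3 inverted output, G4 stuck-at-1, G4 inverted output, G5 stuck-at-1, G5 inverted output}.
Test 2 (A=1, B=1, C=0): fault-free G1=0, G2=1, G3=0, G4=0, G5=1 → 1; observed 0. Eliminates G1 stuck-at-1, G1 inverted output, G3 stuck-at-1, G3 inverted output, G4 stuck-at-1, G4 inverted output, G5 stuck-at-1.
Only G5 inverted output is consistent with every test.

G5 inverted output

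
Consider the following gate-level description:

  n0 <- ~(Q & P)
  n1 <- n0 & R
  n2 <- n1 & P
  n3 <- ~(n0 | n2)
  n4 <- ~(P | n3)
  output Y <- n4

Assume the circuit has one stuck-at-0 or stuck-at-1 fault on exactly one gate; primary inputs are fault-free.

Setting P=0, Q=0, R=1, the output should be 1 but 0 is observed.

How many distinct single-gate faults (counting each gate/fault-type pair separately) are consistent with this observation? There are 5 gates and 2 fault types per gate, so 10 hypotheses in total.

3

Fault-free: n0=1, n1=1, n2=0, n3=0, n4=1 → 1. Observed 0.
  n0 stuck-at-0: output 0 ✓
  n0 stuck-at-1: output 1 ✗
  n1 stuck-at-0: output 1 ✗
  n1 stuck-at-1: output 1 ✗
  n2 stuck-at-0: output 1 ✗
  n2 stuck-at-1: output 1 ✗
  n3 stuck-at-0: output 1 ✗
  n3 stuck-at-1: output 0 ✓
  n4 stuck-at-0: output 0 ✓
  n4 stuck-at-1: output 1 ✗
Consistent faults: {n0 stuck-at-0, n3 stuck-at-1, n4 stuck-at-0} — 3 in all.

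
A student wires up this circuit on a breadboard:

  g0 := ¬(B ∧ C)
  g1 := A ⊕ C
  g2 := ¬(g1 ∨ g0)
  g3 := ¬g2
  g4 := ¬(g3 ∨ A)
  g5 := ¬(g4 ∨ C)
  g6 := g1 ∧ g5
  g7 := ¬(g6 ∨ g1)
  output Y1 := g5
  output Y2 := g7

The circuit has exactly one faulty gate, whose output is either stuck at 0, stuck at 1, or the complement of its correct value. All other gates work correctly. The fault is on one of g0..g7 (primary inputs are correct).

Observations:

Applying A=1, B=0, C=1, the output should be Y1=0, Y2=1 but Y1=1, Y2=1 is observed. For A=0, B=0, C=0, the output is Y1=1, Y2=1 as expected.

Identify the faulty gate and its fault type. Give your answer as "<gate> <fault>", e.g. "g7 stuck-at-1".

Fault-free values for test 1 (A=1, B=0, C=1): g0=1, g1=0, g2=0, g3=1, g4=0, g5=0, g6=0, g7=1, giving Y1=0, Y2=1. Observed Y1=1, Y2=1.
Test 1: faults giving observed Y1=1, Y2=1 are {g5 stuck-at-1, g5 inverted output}.
Test 2 (A=0, B=0, C=0): fault-free g0=1, g1=0, g2=0, g3=1, g4=0, g5=1, g6=0, g7=1 → Y1=1, Y2=1; observed Y1=1, Y2=1. Eliminates g5 inverted output.
Only g5 stuck-at-1 is consistent with every test.

g5 stuck-at-1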